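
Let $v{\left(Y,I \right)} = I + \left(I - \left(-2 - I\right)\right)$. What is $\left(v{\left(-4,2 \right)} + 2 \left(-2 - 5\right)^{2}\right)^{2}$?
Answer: $11236$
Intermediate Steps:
$v{\left(Y,I \right)} = 2 + 3 I$ ($v{\left(Y,I \right)} = I + \left(I + \left(2 + I\right)\right) = I + \left(2 + 2 I\right) = 2 + 3 I$)
$\left(v{\left(-4,2 \right)} + 2 \left(-2 - 5\right)^{2}\right)^{2} = \left(\left(2 + 3 \cdot 2\right) + 2 \left(-2 - 5\right)^{2}\right)^{2} = \left(\left(2 + 6\right) + 2 \left(-7\right)^{2}\right)^{2} = \left(8 + 2 \cdot 49\right)^{2} = \left(8 + 98\right)^{2} = 106^{2} = 11236$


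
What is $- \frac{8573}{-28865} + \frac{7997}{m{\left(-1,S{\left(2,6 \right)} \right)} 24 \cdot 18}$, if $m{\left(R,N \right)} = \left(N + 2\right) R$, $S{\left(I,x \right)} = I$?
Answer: $- \frac{216019261}{49878720} \approx -4.3309$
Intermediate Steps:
$m{\left(R,N \right)} = R \left(2 + N\right)$ ($m{\left(R,N \right)} = \left(2 + N\right) R = R \left(2 + N\right)$)
$- \frac{8573}{-28865} + \frac{7997}{m{\left(-1,S{\left(2,6 \right)} \right)} 24 \cdot 18} = - \frac{8573}{-28865} + \frac{7997}{- (2 + 2) 24 \cdot 18} = \left(-8573\right) \left(- \frac{1}{28865}\right) + \frac{7997}{\left(-1\right) 4 \cdot 24 \cdot 18} = \frac{8573}{28865} + \frac{7997}{\left(-4\right) 24 \cdot 18} = \frac{8573}{28865} + \frac{7997}{\left(-96\right) 18} = \frac{8573}{28865} + \frac{7997}{-1728} = \frac{8573}{28865} + 7997 \left(- \frac{1}{1728}\right) = \frac{8573}{28865} - \frac{7997}{1728} = - \frac{216019261}{49878720}$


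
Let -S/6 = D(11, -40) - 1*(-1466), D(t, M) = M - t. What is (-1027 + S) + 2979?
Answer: -6538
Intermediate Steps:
S = -8490 (S = -6*((-40 - 1*11) - 1*(-1466)) = -6*((-40 - 11) + 1466) = -6*(-51 + 1466) = -6*1415 = -8490)
(-1027 + S) + 2979 = (-1027 - 8490) + 2979 = -9517 + 2979 = -6538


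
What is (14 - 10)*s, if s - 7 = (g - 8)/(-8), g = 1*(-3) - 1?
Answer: 34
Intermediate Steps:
g = -4 (g = -3 - 1 = -4)
s = 17/2 (s = 7 + (-4 - 8)/(-8) = 7 - ⅛*(-12) = 7 + 3/2 = 17/2 ≈ 8.5000)
(14 - 10)*s = (14 - 10)*(17/2) = 4*(17/2) = 34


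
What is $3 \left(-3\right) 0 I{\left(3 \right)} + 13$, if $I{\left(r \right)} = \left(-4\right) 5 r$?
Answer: $13$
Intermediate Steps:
$I{\left(r \right)} = - 20 r$
$3 \left(-3\right) 0 I{\left(3 \right)} + 13 = 3 \left(-3\right) 0 \left(\left(-20\right) 3\right) + 13 = \left(-9\right) 0 \left(-60\right) + 13 = 0 \left(-60\right) + 13 = 0 + 13 = 13$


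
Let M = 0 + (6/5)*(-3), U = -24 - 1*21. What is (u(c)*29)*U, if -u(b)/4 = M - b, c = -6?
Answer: 12528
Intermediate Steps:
U = -45 (U = -24 - 21 = -45)
M = -18/5 (M = 0 + (6*(⅕))*(-3) = 0 + (6/5)*(-3) = 0 - 18/5 = -18/5 ≈ -3.6000)
u(b) = 72/5 + 4*b (u(b) = -4*(-18/5 - b) = 72/5 + 4*b)
(u(c)*29)*U = ((72/5 + 4*(-6))*29)*(-45) = ((72/5 - 24)*29)*(-45) = -48/5*29*(-45) = -1392/5*(-45) = 12528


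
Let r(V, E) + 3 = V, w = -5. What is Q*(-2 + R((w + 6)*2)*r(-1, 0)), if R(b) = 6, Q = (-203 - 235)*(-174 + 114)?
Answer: -683280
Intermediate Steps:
r(V, E) = -3 + V
Q = 26280 (Q = -438*(-60) = 26280)
Q*(-2 + R((w + 6)*2)*r(-1, 0)) = 26280*(-2 + 6*(-3 - 1)) = 26280*(-2 + 6*(-4)) = 26280*(-2 - 24) = 26280*(-26) = -683280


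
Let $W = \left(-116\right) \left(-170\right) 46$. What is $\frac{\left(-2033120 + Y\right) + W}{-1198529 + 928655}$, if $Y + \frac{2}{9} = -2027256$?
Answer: $\frac{14189653}{1214433} \approx 11.684$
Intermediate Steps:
$Y = - \frac{18245306}{9}$ ($Y = - \frac{2}{9} - 2027256 = - \frac{18245306}{9} \approx -2.0273 \cdot 10^{6}$)
$W = 907120$ ($W = 19720 \cdot 46 = 907120$)
$\frac{\left(-2033120 + Y\right) + W}{-1198529 + 928655} = \frac{\left(-2033120 - \frac{18245306}{9}\right) + 907120}{-1198529 + 928655} = \frac{- \frac{36543386}{9} + 907120}{-269874} = \left(- \frac{28379306}{9}\right) \left(- \frac{1}{269874}\right) = \frac{14189653}{1214433}$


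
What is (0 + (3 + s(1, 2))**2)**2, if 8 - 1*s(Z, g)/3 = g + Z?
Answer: 104976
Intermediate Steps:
s(Z, g) = 24 - 3*Z - 3*g (s(Z, g) = 24 - 3*(g + Z) = 24 - 3*(Z + g) = 24 + (-3*Z - 3*g) = 24 - 3*Z - 3*g)
(0 + (3 + s(1, 2))**2)**2 = (0 + (3 + (24 - 3*1 - 3*2))**2)**2 = (0 + (3 + (24 - 3 - 6))**2)**2 = (0 + (3 + 15)**2)**2 = (0 + 18**2)**2 = (0 + 324)**2 = 324**2 = 104976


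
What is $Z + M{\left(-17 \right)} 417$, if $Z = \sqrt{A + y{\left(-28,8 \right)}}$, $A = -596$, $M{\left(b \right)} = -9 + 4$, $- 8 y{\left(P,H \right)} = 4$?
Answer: $-2085 + \frac{i \sqrt{2386}}{2} \approx -2085.0 + 24.423 i$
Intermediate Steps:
$y{\left(P,H \right)} = - \frac{1}{2}$ ($y{\left(P,H \right)} = \left(- \frac{1}{8}\right) 4 = - \frac{1}{2}$)
$M{\left(b \right)} = -5$
$Z = \frac{i \sqrt{2386}}{2}$ ($Z = \sqrt{-596 - \frac{1}{2}} = \sqrt{- \frac{1193}{2}} = \frac{i \sqrt{2386}}{2} \approx 24.423 i$)
$Z + M{\left(-17 \right)} 417 = \frac{i \sqrt{2386}}{2} - 2085 = -2085 + \frac{i \sqrt{2386}}{2}$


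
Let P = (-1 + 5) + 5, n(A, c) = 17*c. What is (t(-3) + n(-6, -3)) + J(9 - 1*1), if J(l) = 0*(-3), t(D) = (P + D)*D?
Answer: -69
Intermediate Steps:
P = 9 (P = 4 + 5 = 9)
t(D) = D*(9 + D) (t(D) = (9 + D)*D = D*(9 + D))
J(l) = 0
(t(-3) + n(-6, -3)) + J(9 - 1*1) = (-3*(9 - 3) + 17*(-3)) + 0 = (-3*6 - 51) + 0 = (-18 - 51) + 0 = -69 + 0 = -69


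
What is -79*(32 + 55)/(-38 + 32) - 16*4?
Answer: 2163/2 ≈ 1081.5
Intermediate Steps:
-79*(32 + 55)/(-38 + 32) - 16*4 = -6873/(-6) - 64 = -6873*(-1)/6 - 64 = -79*(-29/2) - 64 = 2291/2 - 64 = 2163/2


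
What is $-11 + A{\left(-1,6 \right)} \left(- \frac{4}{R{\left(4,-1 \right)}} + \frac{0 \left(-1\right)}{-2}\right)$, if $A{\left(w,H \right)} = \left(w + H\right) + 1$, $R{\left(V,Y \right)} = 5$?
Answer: $- \frac{79}{5} \approx -15.8$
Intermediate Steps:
$A{\left(w,H \right)} = 1 + H + w$ ($A{\left(w,H \right)} = \left(H + w\right) + 1 = 1 + H + w$)
$-11 + A{\left(-1,6 \right)} \left(- \frac{4}{R{\left(4,-1 \right)}} + \frac{0 \left(-1\right)}{-2}\right) = -11 + \left(1 + 6 - 1\right) \left(- \frac{4}{5} + \frac{0 \left(-1\right)}{-2}\right) = -11 + 6 \left(\left(-4\right) \frac{1}{5} + 0 \left(- \frac{1}{2}\right)\right) = -11 + 6 \left(- \frac{4}{5} + 0\right) = -11 + 6 \left(- \frac{4}{5}\right) = -11 - \frac{24}{5} = - \frac{79}{5}$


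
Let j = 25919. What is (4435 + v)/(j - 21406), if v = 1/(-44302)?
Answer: 196479369/199934926 ≈ 0.98272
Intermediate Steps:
v = -1/44302 ≈ -2.2572e-5
(4435 + v)/(j - 21406) = (4435 - 1/44302)/(25919 - 21406) = (196479369/44302)/4513 = (196479369/44302)*(1/4513) = 196479369/199934926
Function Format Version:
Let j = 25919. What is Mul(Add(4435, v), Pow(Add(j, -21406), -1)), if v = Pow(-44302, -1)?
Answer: Rational(196479369, 199934926) ≈ 0.98272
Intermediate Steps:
v = Rational(-1, 44302) ≈ -2.2572e-5
Mul(Add(4435, v), Pow(Add(j, -21406), -1)) = Mul(Add(4435, Rational(-1, 44302)), Pow(Add(25919, -21406), -1)) = Mul(Rational(196479369, 44302), Pow(4513, -1)) = Mul(Rational(196479369, 44302), Rational(1, 4513)) = Rational(196479369, 199934926)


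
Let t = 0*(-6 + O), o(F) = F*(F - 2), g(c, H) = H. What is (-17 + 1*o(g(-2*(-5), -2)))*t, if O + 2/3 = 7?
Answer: 0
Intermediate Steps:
O = 19/3 (O = -⅔ + 7 = 19/3 ≈ 6.3333)
o(F) = F*(-2 + F)
t = 0 (t = 0*(-6 + 19/3) = 0*(⅓) = 0)
(-17 + 1*o(g(-2*(-5), -2)))*t = (-17 + 1*(-2*(-2 - 2)))*0 = (-17 + 1*(-2*(-4)))*0 = (-17 + 1*8)*0 = (-17 + 8)*0 = -9*0 = 0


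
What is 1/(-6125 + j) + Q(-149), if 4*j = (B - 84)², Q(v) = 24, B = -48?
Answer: 42455/1769 ≈ 23.999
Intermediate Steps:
j = 4356 (j = (-48 - 84)²/4 = (¼)*(-132)² = (¼)*17424 = 4356)
1/(-6125 + j) + Q(-149) = 1/(-6125 + 4356) + 24 = 1/(-1769) + 24 = -1/1769 + 24 = 42455/1769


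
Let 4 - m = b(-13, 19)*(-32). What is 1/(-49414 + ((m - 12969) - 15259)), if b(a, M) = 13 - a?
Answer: -1/76806 ≈ -1.3020e-5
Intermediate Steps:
m = 836 (m = 4 - (13 - 1*(-13))*(-32) = 4 - (13 + 13)*(-32) = 4 - 26*(-32) = 4 - 1*(-832) = 4 + 832 = 836)
1/(-49414 + ((m - 12969) - 15259)) = 1/(-49414 + ((836 - 12969) - 15259)) = 1/(-49414 + (-12133 - 15259)) = 1/(-49414 - 27392) = 1/(-76806) = -1/76806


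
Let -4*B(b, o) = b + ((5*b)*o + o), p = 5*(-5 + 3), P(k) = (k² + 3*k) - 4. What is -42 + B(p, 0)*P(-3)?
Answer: -52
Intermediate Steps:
P(k) = -4 + k² + 3*k
p = -10 (p = 5*(-2) = -10)
B(b, o) = -b/4 - o/4 - 5*b*o/4 (B(b, o) = -(b + ((5*b)*o + o))/4 = -(b + (5*b*o + o))/4 = -(b + (o + 5*b*o))/4 = -(b + o + 5*b*o)/4 = -b/4 - o/4 - 5*b*o/4)
-42 + B(p, 0)*P(-3) = -42 + (-¼*(-10) - ¼*0 - 5/4*(-10)*0)*(-4 + (-3)² + 3*(-3)) = -42 + (5/2 + 0 + 0)*(-4 + 9 - 9) = -42 + (5/2)*(-4) = -42 - 10 = -52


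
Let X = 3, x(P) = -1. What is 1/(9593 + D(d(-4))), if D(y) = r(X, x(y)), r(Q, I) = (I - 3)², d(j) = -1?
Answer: 1/9609 ≈ 0.00010407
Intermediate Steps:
r(Q, I) = (-3 + I)²
D(y) = 16 (D(y) = (-3 - 1)² = (-4)² = 16)
1/(9593 + D(d(-4))) = 1/(9593 + 16) = 1/9609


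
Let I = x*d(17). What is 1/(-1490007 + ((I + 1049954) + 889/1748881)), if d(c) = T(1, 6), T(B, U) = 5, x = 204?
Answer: -1748881/767816471184 ≈ -2.2777e-6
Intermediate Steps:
d(c) = 5
I = 1020 (I = 204*5 = 1020)
1/(-1490007 + ((I + 1049954) + 889/1748881)) = 1/(-1490007 + ((1020 + 1049954) + 889/1748881)) = 1/(-1490007 + (1050974 + 889*(1/1748881))) = 1/(-1490007 + (1050974 + 889/1748881)) = 1/(-1490007 + 1838028460983/1748881) = 1/(-767816471184/1748881) = -1748881/767816471184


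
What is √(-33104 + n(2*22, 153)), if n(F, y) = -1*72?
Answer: 2*I*√8294 ≈ 182.14*I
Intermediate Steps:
n(F, y) = -72
√(-33104 + n(2*22, 153)) = √(-33104 - 72) = √(-33176) = 2*I*√8294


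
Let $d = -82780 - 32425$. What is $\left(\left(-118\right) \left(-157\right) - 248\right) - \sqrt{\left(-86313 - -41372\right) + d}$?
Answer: $18278 - 3 i \sqrt{17794} \approx 18278.0 - 400.18 i$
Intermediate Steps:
$d = -115205$ ($d = -82780 - 32425 = -115205$)
$\left(\left(-118\right) \left(-157\right) - 248\right) - \sqrt{\left(-86313 - -41372\right) + d} = \left(\left(-118\right) \left(-157\right) - 248\right) - \sqrt{\left(-86313 - -41372\right) - 115205} = \left(18526 - 248\right) - \sqrt{\left(-86313 + 41372\right) - 115205} = 18278 - \sqrt{-44941 - 115205} = 18278 - \sqrt{-160146} = 18278 - 3 i \sqrt{17794}$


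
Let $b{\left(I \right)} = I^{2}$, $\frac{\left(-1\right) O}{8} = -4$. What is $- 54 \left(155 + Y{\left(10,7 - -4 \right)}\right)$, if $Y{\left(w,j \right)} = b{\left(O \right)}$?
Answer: $-63666$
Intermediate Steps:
$O = 32$ ($O = \left(-8\right) \left(-4\right) = 32$)
$Y{\left(w,j \right)} = 1024$ ($Y{\left(w,j \right)} = 32^{2} = 1024$)
$- 54 \left(155 + Y{\left(10,7 - -4 \right)}\right) = - 54 \left(155 + 1024\right) = \left(-54\right) 1179 = -63666$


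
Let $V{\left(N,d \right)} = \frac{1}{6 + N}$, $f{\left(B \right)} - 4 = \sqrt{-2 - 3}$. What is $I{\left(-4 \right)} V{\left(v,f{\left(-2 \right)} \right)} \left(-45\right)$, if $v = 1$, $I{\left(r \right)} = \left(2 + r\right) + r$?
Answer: $\frac{270}{7} \approx 38.571$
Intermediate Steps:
$I{\left(r \right)} = 2 + 2 r$
$f{\left(B \right)} = 4 + i \sqrt{5}$ ($f{\left(B \right)} = 4 + \sqrt{-2 - 3} = 4 + \sqrt{-5} = 4 + i \sqrt{5}$)
$I{\left(-4 \right)} V{\left(v,f{\left(-2 \right)} \right)} \left(-45\right) = \frac{2 + 2 \left(-4\right)}{6 + 1} \left(-45\right) = \frac{2 - 8}{7} \left(-45\right) = \left(-6\right) \frac{1}{7} \left(-45\right) = \left(- \frac{6}{7}\right) \left(-45\right) = \frac{270}{7}$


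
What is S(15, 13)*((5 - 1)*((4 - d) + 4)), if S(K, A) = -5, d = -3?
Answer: -220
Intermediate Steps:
S(15, 13)*((5 - 1)*((4 - d) + 4)) = -5*(5 - 1)*((4 - 1*(-3)) + 4) = -20*((4 + 3) + 4) = -20*(7 + 4) = -20*11 = -5*44 = -220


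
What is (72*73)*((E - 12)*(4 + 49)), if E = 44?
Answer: 8914176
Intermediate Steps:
(72*73)*((E - 12)*(4 + 49)) = (72*73)*((44 - 12)*(4 + 49)) = 5256*(32*53) = 5256*1696 = 8914176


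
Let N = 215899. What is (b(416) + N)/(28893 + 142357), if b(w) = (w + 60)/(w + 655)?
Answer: 388619/308250 ≈ 1.2607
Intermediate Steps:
b(w) = (60 + w)/(655 + w)
(b(416) + N)/(28893 + 142357) = ((60 + 416)/(655 + 416) + 215899)/(28893 + 142357) = (476/1071 + 215899)/171250 = ((1/1071)*476 + 215899)*(1/171250) = (4/9 + 215899)*(1/171250) = (1943095/9)*(1/171250) = 388619/308250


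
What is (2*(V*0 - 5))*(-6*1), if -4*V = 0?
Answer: 60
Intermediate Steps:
V = 0 (V = -¼*0 = 0)
(2*(V*0 - 5))*(-6*1) = (2*(0*0 - 5))*(-6*1) = (2*(0 - 5))*(-6) = (2*(-5))*(-6) = -10*(-6) = 60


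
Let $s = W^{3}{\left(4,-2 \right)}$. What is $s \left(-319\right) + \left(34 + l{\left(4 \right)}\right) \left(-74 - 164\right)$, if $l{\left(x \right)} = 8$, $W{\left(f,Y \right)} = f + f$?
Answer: $-173324$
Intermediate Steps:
$W{\left(f,Y \right)} = 2 f$
$s = 512$ ($s = \left(2 \cdot 4\right)^{3} = 8^{3} = 512$)
$s \left(-319\right) + \left(34 + l{\left(4 \right)}\right) \left(-74 - 164\right) = 512 \left(-319\right) + \left(34 + 8\right) \left(-74 - 164\right) = -163328 + 42 \left(-238\right) = -163328 - 9996 = -173324$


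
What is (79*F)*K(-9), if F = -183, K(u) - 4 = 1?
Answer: -72285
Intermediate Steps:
K(u) = 5 (K(u) = 4 + 1 = 5)
(79*F)*K(-9) = (79*(-183))*5 = -14457*5 = -72285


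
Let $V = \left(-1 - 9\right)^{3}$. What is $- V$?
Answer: $1000$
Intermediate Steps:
$V = -1000$ ($V = \left(-1 - 9\right)^{3} = \left(-10\right)^{3} = -1000$)
$- V = \left(-1\right) \left(-1000\right) = 1000$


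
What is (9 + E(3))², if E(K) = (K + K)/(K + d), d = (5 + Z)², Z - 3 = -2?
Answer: 14161/169 ≈ 83.793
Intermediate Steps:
Z = 1 (Z = 3 - 2 = 1)
d = 36 (d = (5 + 1)² = 6² = 36)
E(K) = 2*K/(36 + K) (E(K) = (K + K)/(K + 36) = (2*K)/(36 + K) = 2*K/(36 + K))
(9 + E(3))² = (9 + 2*3/(36 + 3))² = (9 + 2*3/39)² = (9 + 2*3*(1/39))² = (9 + 2/13)² = (119/13)² = 14161/169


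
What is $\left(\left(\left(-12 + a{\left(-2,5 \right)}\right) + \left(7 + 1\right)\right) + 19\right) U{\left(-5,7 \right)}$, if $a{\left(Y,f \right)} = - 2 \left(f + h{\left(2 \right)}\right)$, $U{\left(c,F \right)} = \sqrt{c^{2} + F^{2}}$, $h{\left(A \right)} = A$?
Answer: $\sqrt{74} \approx 8.6023$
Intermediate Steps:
$U{\left(c,F \right)} = \sqrt{F^{2} + c^{2}}$
$a{\left(Y,f \right)} = -4 - 2 f$ ($a{\left(Y,f \right)} = - 2 \left(f + 2\right) = - 2 \left(2 + f\right) = -4 - 2 f$)
$\left(\left(\left(-12 + a{\left(-2,5 \right)}\right) + \left(7 + 1\right)\right) + 19\right) U{\left(-5,7 \right)} = \left(\left(\left(-12 - 14\right) + \left(7 + 1\right)\right) + 19\right) \sqrt{7^{2} + \left(-5\right)^{2}} = \left(\left(\left(-12 - 14\right) + 8\right) + 19\right) \sqrt{49 + 25} = \left(\left(\left(-12 - 14\right) + 8\right) + 19\right) \sqrt{74} = \left(\left(-26 + 8\right) + 19\right) \sqrt{74} = \left(-18 + 19\right) \sqrt{74} = 1 \sqrt{74} = \sqrt{74}$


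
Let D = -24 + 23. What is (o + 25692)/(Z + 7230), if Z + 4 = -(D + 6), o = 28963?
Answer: 54655/7221 ≈ 7.5689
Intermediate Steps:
D = -1
Z = -9 (Z = -4 - (-1 + 6) = -4 - 1*5 = -4 - 5 = -9)
(o + 25692)/(Z + 7230) = (28963 + 25692)/(-9 + 7230) = 54655/7221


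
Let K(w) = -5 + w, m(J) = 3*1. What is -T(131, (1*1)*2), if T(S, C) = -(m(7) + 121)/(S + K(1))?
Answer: 124/127 ≈ 0.97638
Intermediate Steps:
m(J) = 3
T(S, C) = -124/(-4 + S) (T(S, C) = -(3 + 121)/(S + (-5 + 1)) = -124/(S - 4) = -124/(-4 + S))
-T(131, (1*1)*2) = -(-124)/(-4 + 131) = -(-124)/127 = -1*(-124/127) = 124/127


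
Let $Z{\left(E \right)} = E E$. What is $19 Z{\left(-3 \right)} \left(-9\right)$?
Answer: $-1539$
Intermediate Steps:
$Z{\left(E \right)} = E^{2}$
$19 Z{\left(-3 \right)} \left(-9\right) = 19 \left(-3\right)^{2} \left(-9\right) = 19 \cdot 9 \left(-9\right) = 171 \left(-9\right) = -1539$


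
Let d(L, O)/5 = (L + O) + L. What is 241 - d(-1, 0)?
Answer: 251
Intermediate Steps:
d(L, O) = 5*O + 10*L (d(L, O) = 5*((L + O) + L) = 5*(O + 2*L) = 5*O + 10*L)
241 - d(-1, 0) = 241 - (5*0 + 10*(-1)) = 241 - (0 - 10) = 241 - 1*(-10) = 241 + 10 = 251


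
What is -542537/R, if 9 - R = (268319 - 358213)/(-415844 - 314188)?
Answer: -198034685592/3240197 ≈ -61118.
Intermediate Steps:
R = 3240197/365016 (R = 9 - (268319 - 358213)/(-415844 - 314188) = 9 - (-89894)/(-730032) = 9 - (-89894)*(-1)/730032 = 9 - 1*44947/365016 = 9 - 44947/365016 = 3240197/365016 ≈ 8.8769)
-542537/R = -542537/3240197/365016 = -542537*365016/3240197 = -198034685592/3240197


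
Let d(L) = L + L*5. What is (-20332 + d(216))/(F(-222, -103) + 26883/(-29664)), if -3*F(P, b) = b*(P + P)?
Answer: 609152/487837 ≈ 1.2487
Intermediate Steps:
d(L) = 6*L (d(L) = L + 5*L = 6*L)
F(P, b) = -2*P*b/3 (F(P, b) = -b*(P + P)/3 = -b*2*P/3 = -2*P*b/3)
(-20332 + d(216))/(F(-222, -103) + 26883/(-29664)) = (-20332 + 6*216)/(-2/3*(-222)*(-103) + 26883/(-29664)) = (-20332 + 1296)/(-15244 + 26883*(-1/29664)) = -19036/(-15244 - 29/32) = -19036/(-487837/32) = -19036*(-32/487837) = 609152/487837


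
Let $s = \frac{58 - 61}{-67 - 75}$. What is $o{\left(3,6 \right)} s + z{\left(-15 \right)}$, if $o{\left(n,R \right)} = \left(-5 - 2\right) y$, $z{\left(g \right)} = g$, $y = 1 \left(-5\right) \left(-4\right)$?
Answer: $- \frac{1275}{71} \approx -17.958$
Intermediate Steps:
$y = 20$ ($y = \left(-5\right) \left(-4\right) = 20$)
$s = \frac{3}{142}$ ($s = - \frac{3}{-142} = \left(-3\right) \left(- \frac{1}{142}\right) = \frac{3}{142} \approx 0.021127$)
$o{\left(n,R \right)} = -140$ ($o{\left(n,R \right)} = \left(-5 - 2\right) 20 = \left(-7\right) 20 = -140$)
$o{\left(3,6 \right)} s + z{\left(-15 \right)} = \left(-140\right) \frac{3}{142} - 15 = - \frac{210}{71} - 15 = - \frac{1275}{71}$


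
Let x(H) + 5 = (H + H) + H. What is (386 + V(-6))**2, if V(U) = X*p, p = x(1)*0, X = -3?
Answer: 148996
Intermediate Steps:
x(H) = -5 + 3*H (x(H) = -5 + ((H + H) + H) = -5 + (2*H + H) = -5 + 3*H)
p = 0 (p = (-5 + 3*1)*0 = (-5 + 3)*0 = -2*0 = 0)
V(U) = 0 (V(U) = -3*0 = 0)
(386 + V(-6))**2 = (386 + 0)**2 = 386**2 = 148996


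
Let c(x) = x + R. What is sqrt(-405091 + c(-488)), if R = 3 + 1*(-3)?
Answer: I*sqrt(405579) ≈ 636.85*I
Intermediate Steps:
R = 0 (R = 3 - 3 = 0)
c(x) = x (c(x) = x + 0 = x)
sqrt(-405091 + c(-488)) = sqrt(-405091 - 488) = sqrt(-405579) = I*sqrt(405579)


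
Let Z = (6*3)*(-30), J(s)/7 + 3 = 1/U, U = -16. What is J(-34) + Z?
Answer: -8983/16 ≈ -561.44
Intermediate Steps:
J(s) = -343/16 (J(s) = -21 + 7/(-16) = -21 + 7*(-1/16) = -21 - 7/16 = -343/16)
Z = -540 (Z = 18*(-30) = -540)
J(-34) + Z = -343/16 - 540 = -8983/16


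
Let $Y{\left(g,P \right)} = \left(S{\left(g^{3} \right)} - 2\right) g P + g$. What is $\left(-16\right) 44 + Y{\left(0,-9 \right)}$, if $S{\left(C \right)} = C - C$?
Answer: $-704$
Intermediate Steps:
$S{\left(C \right)} = 0$
$Y{\left(g,P \right)} = g - 2 P g$ ($Y{\left(g,P \right)} = \left(0 - 2\right) g P + g = - 2 g P + g = - 2 P g + g = g - 2 P g$)
$\left(-16\right) 44 + Y{\left(0,-9 \right)} = \left(-16\right) 44 + 0 \left(1 - -18\right) = -704 + 0 \left(1 + 18\right) = -704 + 0 \cdot 19 = -704 + 0 = -704$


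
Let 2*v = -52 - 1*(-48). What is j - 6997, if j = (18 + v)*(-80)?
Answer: -8277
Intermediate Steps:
v = -2 (v = (-52 - 1*(-48))/2 = (-52 + 48)/2 = (½)*(-4) = -2)
j = -1280 (j = (18 - 2)*(-80) = 16*(-80) = -1280)
j - 6997 = -1280 - 6997 = -8277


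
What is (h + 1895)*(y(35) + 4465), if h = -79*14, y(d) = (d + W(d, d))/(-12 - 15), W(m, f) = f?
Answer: 31687555/9 ≈ 3.5208e+6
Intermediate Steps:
y(d) = -2*d/27 (y(d) = (d + d)/(-12 - 15) = (2*d)/(-27) = (2*d)*(-1/27) = -2*d/27)
h = -1106
(h + 1895)*(y(35) + 4465) = (-1106 + 1895)*(-2/27*35 + 4465) = 789*(-70/27 + 4465) = 789*(120485/27) = 31687555/9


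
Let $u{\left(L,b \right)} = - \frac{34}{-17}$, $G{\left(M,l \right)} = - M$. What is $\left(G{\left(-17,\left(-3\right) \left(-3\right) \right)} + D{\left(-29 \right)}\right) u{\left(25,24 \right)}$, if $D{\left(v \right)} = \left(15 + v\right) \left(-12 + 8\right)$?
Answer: $146$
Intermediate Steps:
$D{\left(v \right)} = -60 - 4 v$ ($D{\left(v \right)} = \left(15 + v\right) \left(-4\right) = -60 - 4 v$)
$u{\left(L,b \right)} = 2$ ($u{\left(L,b \right)} = \left(-34\right) \left(- \frac{1}{17}\right) = 2$)
$\left(G{\left(-17,\left(-3\right) \left(-3\right) \right)} + D{\left(-29 \right)}\right) u{\left(25,24 \right)} = \left(\left(-1\right) \left(-17\right) - -56\right) 2 = \left(17 + \left(-60 + 116\right)\right) 2 = \left(17 + 56\right) 2 = 73 \cdot 2 = 146$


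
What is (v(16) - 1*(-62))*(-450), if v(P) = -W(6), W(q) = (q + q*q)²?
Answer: 765900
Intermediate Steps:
W(q) = (q + q²)²
v(P) = -1764 (v(P) = -6²*(1 + 6)² = -36*7² = -36*49 = -1*1764 = -1764)
(v(16) - 1*(-62))*(-450) = (-1764 - 1*(-62))*(-450) = (-1764 + 62)*(-450) = -1702*(-450) = 765900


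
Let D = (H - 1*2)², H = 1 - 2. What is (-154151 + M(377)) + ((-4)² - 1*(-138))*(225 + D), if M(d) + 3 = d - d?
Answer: -118118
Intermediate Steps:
H = -1
M(d) = -3 (M(d) = -3 + (d - d) = -3 + 0 = -3)
D = 9 (D = (-1 - 1*2)² = (-1 - 2)² = (-3)² = 9)
(-154151 + M(377)) + ((-4)² - 1*(-138))*(225 + D) = (-154151 - 3) + ((-4)² - 1*(-138))*(225 + 9) = -154154 + (16 + 138)*234 = -154154 + 154*234 = -154154 + 36036 = -118118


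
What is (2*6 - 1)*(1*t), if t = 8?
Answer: 88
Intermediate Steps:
(2*6 - 1)*(1*t) = (2*6 - 1)*(1*8) = (12 - 1)*8 = 11*8 = 88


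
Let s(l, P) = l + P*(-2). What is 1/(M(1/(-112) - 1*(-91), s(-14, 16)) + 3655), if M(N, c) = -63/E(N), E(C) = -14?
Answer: 2/7319 ≈ 0.00027326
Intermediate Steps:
s(l, P) = l - 2*P
M(N, c) = 9/2 (M(N, c) = -63/(-14) = -63*(-1/14) = 9/2)
1/(M(1/(-112) - 1*(-91), s(-14, 16)) + 3655) = 1/(9/2 + 3655) = 1/(7319/2) = 2/7319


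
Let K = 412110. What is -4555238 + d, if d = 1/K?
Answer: -1877259132179/412110 ≈ -4.5552e+6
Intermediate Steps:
d = 1/412110 ≈ 2.4265e-6
-4555238 + d = -4555238 + 1/412110 = -1877259132179/412110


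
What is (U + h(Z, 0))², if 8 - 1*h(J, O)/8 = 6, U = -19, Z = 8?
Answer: 9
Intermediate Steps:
h(J, O) = 16 (h(J, O) = 64 - 8*6 = 64 - 48 = 16)
(U + h(Z, 0))² = (-19 + 16)² = (-3)² = 9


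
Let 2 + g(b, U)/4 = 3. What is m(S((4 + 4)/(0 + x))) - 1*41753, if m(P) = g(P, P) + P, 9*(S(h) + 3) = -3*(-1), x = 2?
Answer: -125255/3 ≈ -41752.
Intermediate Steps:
g(b, U) = 4 (g(b, U) = -8 + 4*3 = -8 + 12 = 4)
S(h) = -8/3 (S(h) = -3 + (-3*(-1))/9 = -3 + (⅑)*3 = -3 + ⅓ = -8/3)
m(P) = 4 + P
m(S((4 + 4)/(0 + x))) - 1*41753 = (4 - 8/3) - 1*41753 = 4/3 - 41753 = -125255/3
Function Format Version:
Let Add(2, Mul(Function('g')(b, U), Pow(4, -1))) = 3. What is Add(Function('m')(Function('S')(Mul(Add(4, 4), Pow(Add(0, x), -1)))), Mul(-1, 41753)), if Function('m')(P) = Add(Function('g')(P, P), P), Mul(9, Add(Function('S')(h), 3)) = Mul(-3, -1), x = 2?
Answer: Rational(-125255, 3) ≈ -41752.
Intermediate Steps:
Function('g')(b, U) = 4 (Function('g')(b, U) = Add(-8, Mul(4, 3)) = Add(-8, 12) = 4)
Function('S')(h) = Rational(-8, 3) (Function('S')(h) = Add(-3, Mul(Rational(1, 9), Mul(-3, -1))) = Add(-3, Mul(Rational(1, 9), 3)) = Add(-3, Rational(1, 3)) = Rational(-8, 3))
Function('m')(P) = Add(4, P)
Add(Function('m')(Function('S')(Mul(Add(4, 4), Pow(Add(0, x), -1)))), Mul(-1, 41753)) = Add(Add(4, Rational(-8, 3)), Mul(-1, 41753)) = Add(Rational(4, 3), -41753) = Rational(-125255, 3)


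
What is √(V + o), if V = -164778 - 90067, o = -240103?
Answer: 2*I*√123737 ≈ 703.53*I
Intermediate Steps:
V = -254845
√(V + o) = √(-254845 - 240103) = √(-494948) = 2*I*√123737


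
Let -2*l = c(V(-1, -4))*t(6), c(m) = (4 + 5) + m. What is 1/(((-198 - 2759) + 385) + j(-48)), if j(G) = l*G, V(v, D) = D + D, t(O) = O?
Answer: -1/2428 ≈ -0.00041186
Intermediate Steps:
V(v, D) = 2*D
c(m) = 9 + m
l = -3 (l = -(9 + 2*(-4))*6/2 = -(9 - 8)*6/2 = -6/2 = -½*6 = -3)
j(G) = -3*G
1/(((-198 - 2759) + 385) + j(-48)) = 1/(((-198 - 2759) + 385) - 3*(-48)) = 1/((-2957 + 385) + 144) = 1/(-2572 + 144) = 1/(-2428) = -1/2428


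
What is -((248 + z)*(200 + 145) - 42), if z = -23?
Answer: -77583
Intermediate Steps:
-((248 + z)*(200 + 145) - 42) = -((248 - 23)*(200 + 145) - 42) = -(225*345 - 42) = -(77625 - 42) = -1*77583 = -77583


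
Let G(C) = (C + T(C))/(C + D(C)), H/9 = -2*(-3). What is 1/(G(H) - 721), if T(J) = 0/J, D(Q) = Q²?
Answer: -55/39654 ≈ -0.0013870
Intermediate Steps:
T(J) = 0
H = 54 (H = 9*(-2*(-3)) = 9*6 = 54)
G(C) = C/(C + C²) (G(C) = (C + 0)/(C + C²) = C/(C + C²))
1/(G(H) - 721) = 1/(1/(1 + 54) - 721) = 1/(1/55 - 721) = 1/(-39654/55) = -55/39654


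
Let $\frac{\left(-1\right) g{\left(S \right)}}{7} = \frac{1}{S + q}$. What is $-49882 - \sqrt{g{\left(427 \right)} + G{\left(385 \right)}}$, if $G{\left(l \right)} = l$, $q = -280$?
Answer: $-49882 - \frac{2 \sqrt{42441}}{21} \approx -49902.0$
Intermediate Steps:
$g{\left(S \right)} = - \frac{7}{-280 + S}$ ($g{\left(S \right)} = - \frac{7}{S - 280} = - \frac{7}{-280 + S}$)
$-49882 - \sqrt{g{\left(427 \right)} + G{\left(385 \right)}} = -49882 - \sqrt{- \frac{7}{-280 + 427} + 385} = -49882 - \sqrt{- \frac{7}{147} + 385} = -49882 - \sqrt{\left(-7\right) \frac{1}{147} + 385} = -49882 - \sqrt{- \frac{1}{21} + 385} = -49882 - \sqrt{\frac{8084}{21}} = -49882 - \frac{2 \sqrt{42441}}{21}$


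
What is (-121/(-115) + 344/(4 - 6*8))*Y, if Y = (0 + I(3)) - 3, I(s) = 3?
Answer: 0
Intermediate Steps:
Y = 0 (Y = (0 + 3) - 3 = 3 - 3 = 0)
(-121/(-115) + 344/(4 - 6*8))*Y = (-121/(-115) + 344/(4 - 6*8))*0 = (-121*(-1/115) + 344/(4 - 48))*0 = (121/115 + 344/(-44))*0 = (121/115 + 344*(-1/44))*0 = (121/115 - 86/11)*0 = -8559/1265*0 = 0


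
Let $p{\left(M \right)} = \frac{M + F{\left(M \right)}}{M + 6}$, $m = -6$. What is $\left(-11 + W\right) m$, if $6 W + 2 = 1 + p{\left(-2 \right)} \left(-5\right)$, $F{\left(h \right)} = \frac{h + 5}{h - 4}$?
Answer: $\frac{511}{8} \approx 63.875$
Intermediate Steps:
$F{\left(h \right)} = \frac{5 + h}{-4 + h}$
$p{\left(M \right)} = \frac{M + \frac{5 + M}{-4 + M}}{6 + M}$ ($p{\left(M \right)} = \frac{M + \frac{5 + M}{-4 + M}}{M + 6} = \frac{M + \frac{5 + M}{-4 + M}}{6 + M}$)
$W = \frac{17}{48}$ ($W = - \frac{1}{3} + \frac{1 + \frac{5 - 2 - 2 \left(-4 - 2\right)}{\left(-4 - 2\right) \left(6 - 2\right)} \left(-5\right)}{6} = - \frac{1}{3} + \frac{1 + \frac{5 - 2 - -12}{\left(-6\right) 4} \left(-5\right)}{6} = - \frac{1}{3} + \frac{1 + \left(- \frac{1}{6}\right) \frac{1}{4} \left(5 - 2 + 12\right) \left(-5\right)}{6} = - \frac{1}{3} + \frac{1 + \left(- \frac{1}{6}\right) \frac{1}{4} \cdot 15 \left(-5\right)}{6} = - \frac{1}{3} + \frac{1 - - \frac{25}{8}}{6} = - \frac{1}{3} + \frac{1 + \frac{25}{8}}{6} = - \frac{1}{3} + \frac{1}{6} \cdot \frac{33}{8} = - \frac{1}{3} + \frac{11}{16} = \frac{17}{48} \approx 0.35417$)
$\left(-11 + W\right) m = \left(-11 + \frac{17}{48}\right) \left(-6\right) = \left(- \frac{511}{48}\right) \left(-6\right) = \frac{511}{8}$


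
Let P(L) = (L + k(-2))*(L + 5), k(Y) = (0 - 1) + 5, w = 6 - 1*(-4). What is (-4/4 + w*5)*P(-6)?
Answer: 98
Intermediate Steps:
w = 10 (w = 6 + 4 = 10)
k(Y) = 4 (k(Y) = -1 + 5 = 4)
P(L) = (4 + L)*(5 + L) (P(L) = (L + 4)*(L + 5) = (4 + L)*(5 + L))
(-4/4 + w*5)*P(-6) = (-4/4 + 10*5)*(20 + (-6)² + 9*(-6)) = (-4*¼ + 50)*(20 + 36 - 54) = (-1 + 50)*2 = 49*2 = 98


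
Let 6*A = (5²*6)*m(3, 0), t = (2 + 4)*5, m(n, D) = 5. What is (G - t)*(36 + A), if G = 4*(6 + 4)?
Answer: 1610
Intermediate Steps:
t = 30 (t = 6*5 = 30)
G = 40 (G = 4*10 = 40)
A = 125 (A = ((5²*6)*5)/6 = ((25*6)*5)/6 = (150*5)/6 = (⅙)*750 = 125)
(G - t)*(36 + A) = (40 - 1*30)*(36 + 125) = (40 - 30)*161 = 10*161 = 1610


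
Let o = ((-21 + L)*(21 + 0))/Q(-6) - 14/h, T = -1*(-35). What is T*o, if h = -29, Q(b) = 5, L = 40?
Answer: 81487/29 ≈ 2809.9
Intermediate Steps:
T = 35
o = 11641/145 (o = ((-21 + 40)*(21 + 0))/5 - 14/(-29) = (19*21)*(⅕) - 14*(-1/29) = 399*(⅕) + 14/29 = 399/5 + 14/29 = 11641/145 ≈ 80.283)
T*o = 35*(11641/145) = 81487/29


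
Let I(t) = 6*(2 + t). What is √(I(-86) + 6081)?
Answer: 13*√33 ≈ 74.679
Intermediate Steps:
I(t) = 12 + 6*t
√(I(-86) + 6081) = √((12 + 6*(-86)) + 6081) = √((12 - 516) + 6081) = √(-504 + 6081) = √5577 = 13*√33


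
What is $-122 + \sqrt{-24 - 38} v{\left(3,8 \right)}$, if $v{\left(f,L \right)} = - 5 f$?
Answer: $-122 - 15 i \sqrt{62} \approx -122.0 - 118.11 i$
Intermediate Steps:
$-122 + \sqrt{-24 - 38} v{\left(3,8 \right)} = -122 + \sqrt{-24 - 38} \left(\left(-5\right) 3\right) = -122 + \sqrt{-62} \left(-15\right) = -122 + i \sqrt{62} \left(-15\right) = -122 - 15 i \sqrt{62}$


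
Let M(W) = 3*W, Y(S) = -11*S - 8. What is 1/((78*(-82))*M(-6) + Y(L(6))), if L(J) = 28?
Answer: 1/114812 ≈ 8.7099e-6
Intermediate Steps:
Y(S) = -8 - 11*S
1/((78*(-82))*M(-6) + Y(L(6))) = 1/((78*(-82))*(3*(-6)) + (-8 - 11*28)) = 1/(-6396*(-18) + (-8 - 308)) = 1/(115128 - 316) = 1/114812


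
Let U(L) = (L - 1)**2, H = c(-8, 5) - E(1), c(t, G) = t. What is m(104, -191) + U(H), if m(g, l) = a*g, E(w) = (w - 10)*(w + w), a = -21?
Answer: -2103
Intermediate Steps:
E(w) = 2*w*(-10 + w) (E(w) = (-10 + w)*(2*w) = 2*w*(-10 + w))
m(g, l) = -21*g
H = 10 (H = -8 - 2*(-10 + 1) = -8 - 2*(-9) = -8 - 1*(-18) = -8 + 18 = 10)
U(L) = (-1 + L)**2
m(104, -191) + U(H) = -21*104 + (-1 + 10)**2 = -2184 + 9**2 = -2184 + 81 = -2103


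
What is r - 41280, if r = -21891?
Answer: -63171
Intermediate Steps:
r - 41280 = -21891 - 41280 = -63171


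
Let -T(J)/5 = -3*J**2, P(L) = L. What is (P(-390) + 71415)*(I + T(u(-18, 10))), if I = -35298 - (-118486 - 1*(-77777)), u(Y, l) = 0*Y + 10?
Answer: 490853775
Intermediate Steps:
u(Y, l) = 10 (u(Y, l) = 0 + 10 = 10)
I = 5411 (I = -35298 - (-118486 + 77777) = -35298 - 1*(-40709) = -35298 + 40709 = 5411)
T(J) = 15*J**2 (T(J) = -(-15)*J**2 = 15*J**2)
(P(-390) + 71415)*(I + T(u(-18, 10))) = (-390 + 71415)*(5411 + 15*10**2) = 71025*(5411 + 15*100) = 71025*(5411 + 1500) = 71025*6911 = 490853775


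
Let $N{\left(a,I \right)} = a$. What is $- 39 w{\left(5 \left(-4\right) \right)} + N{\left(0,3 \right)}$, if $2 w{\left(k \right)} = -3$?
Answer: $\frac{117}{2} \approx 58.5$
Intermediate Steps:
$w{\left(k \right)} = - \frac{3}{2}$ ($w{\left(k \right)} = \frac{1}{2} \left(-3\right) = - \frac{3}{2}$)
$- 39 w{\left(5 \left(-4\right) \right)} + N{\left(0,3 \right)} = \left(-39\right) \left(- \frac{3}{2}\right) + 0 = \frac{117}{2} + 0 = \frac{117}{2}$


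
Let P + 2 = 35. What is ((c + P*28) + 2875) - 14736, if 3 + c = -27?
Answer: -10967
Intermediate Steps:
P = 33 (P = -2 + 35 = 33)
c = -30 (c = -3 - 27 = -30)
((c + P*28) + 2875) - 14736 = ((-30 + 33*28) + 2875) - 14736 = ((-30 + 924) + 2875) - 14736 = (894 + 2875) - 14736 = 3769 - 14736 = -10967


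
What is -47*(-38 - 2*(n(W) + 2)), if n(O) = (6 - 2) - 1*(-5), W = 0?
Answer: 2820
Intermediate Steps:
n(O) = 9 (n(O) = 4 + 5 = 9)
-47*(-38 - 2*(n(W) + 2)) = -47*(-38 - 2*(9 + 2)) = -47*(-38 - 2*11) = -47*(-38 - 22) = -47*(-60) = 2820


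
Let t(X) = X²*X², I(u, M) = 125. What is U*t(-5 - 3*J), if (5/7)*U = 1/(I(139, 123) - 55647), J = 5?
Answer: -112000/27761 ≈ -4.0344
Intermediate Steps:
t(X) = X⁴
U = -7/277610 (U = 7/(5*(125 - 55647)) = (7/5)/(-55522) = (7/5)*(-1/55522) = -7/277610 ≈ -2.5215e-5)
U*t(-5 - 3*J) = -7*(-5 - 3*5)⁴/277610 = -7*(-5 - 15)⁴/277610 = -7/277610*(-20)⁴ = -7/277610*160000 = -112000/27761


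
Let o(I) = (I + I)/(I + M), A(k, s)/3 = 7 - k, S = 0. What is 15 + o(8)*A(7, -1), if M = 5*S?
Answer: 15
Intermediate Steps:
M = 0 (M = 5*0 = 0)
A(k, s) = 21 - 3*k (A(k, s) = 3*(7 - k) = 21 - 3*k)
o(I) = 2 (o(I) = (I + I)/(I + 0) = (2*I)/I = 2)
15 + o(8)*A(7, -1) = 15 + 2*(21 - 3*7) = 15 + 2*(21 - 21) = 15 + 2*0 = 15 + 0 = 15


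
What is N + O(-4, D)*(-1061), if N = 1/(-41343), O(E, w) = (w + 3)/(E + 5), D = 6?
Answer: -394784308/41343 ≈ -9549.0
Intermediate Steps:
O(E, w) = (3 + w)/(5 + E)
N = -1/41343 ≈ -2.4188e-5
N + O(-4, D)*(-1061) = -1/41343 + ((3 + 6)/(5 - 4))*(-1061) = -1/41343 + (9/1)*(-1061) = -1/41343 + (1*9)*(-1061) = -1/41343 + 9*(-1061) = -1/41343 - 9549 = -394784308/41343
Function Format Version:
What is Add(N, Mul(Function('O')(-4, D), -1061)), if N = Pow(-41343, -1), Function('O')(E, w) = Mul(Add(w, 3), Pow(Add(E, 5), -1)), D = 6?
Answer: Rational(-394784308, 41343) ≈ -9549.0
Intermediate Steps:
Function('O')(E, w) = Mul(Pow(Add(5, E), -1), Add(3, w)) (Function('O')(E, w) = Mul(Add(3, w), Pow(Add(5, E), -1)) = Mul(Pow(Add(5, E), -1), Add(3, w)))
N = Rational(-1, 41343) ≈ -2.4188e-5
Add(N, Mul(Function('O')(-4, D), -1061)) = Add(Rational(-1, 41343), Mul(Mul(Pow(Add(5, -4), -1), Add(3, 6)), -1061)) = Add(Rational(-1, 41343), Mul(Mul(Pow(1, -1), 9), -1061)) = Add(Rational(-1, 41343), Mul(Mul(1, 9), -1061)) = Add(Rational(-1, 41343), Mul(9, -1061)) = Add(Rational(-1, 41343), -9549) = Rational(-394784308, 41343)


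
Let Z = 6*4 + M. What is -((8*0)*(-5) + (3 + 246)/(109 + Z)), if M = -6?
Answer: -249/127 ≈ -1.9606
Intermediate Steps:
Z = 18 (Z = 6*4 - 6 = 24 - 6 = 18)
-((8*0)*(-5) + (3 + 246)/(109 + Z)) = -((8*0)*(-5) + (3 + 246)/(109 + 18)) = -(0*(-5) + 249/127) = -(0 + 249*(1/127)) = -(0 + 249/127) = -1*249/127 = -249/127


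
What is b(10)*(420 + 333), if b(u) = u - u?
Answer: 0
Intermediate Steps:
b(u) = 0
b(10)*(420 + 333) = 0*(420 + 333) = 0*753 = 0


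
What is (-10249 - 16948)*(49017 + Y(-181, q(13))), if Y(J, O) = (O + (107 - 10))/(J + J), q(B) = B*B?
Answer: -241290260968/181 ≈ -1.3331e+9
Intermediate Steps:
q(B) = B²
Y(J, O) = (97 + O)/(2*J) (Y(J, O) = (O + 97)/((2*J)) = (97 + O)*(1/(2*J)) = (97 + O)/(2*J))
(-10249 - 16948)*(49017 + Y(-181, q(13))) = (-10249 - 16948)*(49017 + (½)*(97 + 13²)/(-181)) = -27197*(49017 + (½)*(-1/181)*(97 + 169)) = -27197*(49017 + (½)*(-1/181)*266) = -27197*(49017 - 133/181) = -27197*8871944/181 = -241290260968/181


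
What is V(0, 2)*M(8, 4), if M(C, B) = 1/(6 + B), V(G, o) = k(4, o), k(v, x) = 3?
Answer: 3/10 ≈ 0.30000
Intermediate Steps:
V(G, o) = 3
V(0, 2)*M(8, 4) = 3/(6 + 4) = 3/10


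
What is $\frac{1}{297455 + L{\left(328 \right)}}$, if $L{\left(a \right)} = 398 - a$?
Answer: $\frac{1}{297525} \approx 3.3611 \cdot 10^{-6}$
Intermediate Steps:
$\frac{1}{297455 + L{\left(328 \right)}} = \frac{1}{297455 + \left(398 - 328\right)} = \frac{1}{297455 + 70} = \frac{1}{297525}$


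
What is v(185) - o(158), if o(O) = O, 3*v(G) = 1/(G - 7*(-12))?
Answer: -127505/807 ≈ -158.00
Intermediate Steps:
v(G) = 1/(3*(84 + G)) (v(G) = 1/(3*(G - 7*(-12))) = 1/(3*(G + 84)) = 1/(3*(84 + G)))
v(185) - o(158) = 1/(3*(84 + 185)) - 1*158 = (1/3)/269 - 158 = (1/3)*(1/269) - 158 = 1/807 - 158 = -127505/807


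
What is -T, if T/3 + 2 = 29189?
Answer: -87561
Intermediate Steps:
T = 87561 (T = -6 + 3*29189 = -6 + 87567 = 87561)
-T = -1*87561 = -87561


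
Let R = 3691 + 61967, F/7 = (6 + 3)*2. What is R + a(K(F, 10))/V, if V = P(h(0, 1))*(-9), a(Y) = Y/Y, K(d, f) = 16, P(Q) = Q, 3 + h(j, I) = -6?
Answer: 5318299/81 ≈ 65658.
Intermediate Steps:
h(j, I) = -9 (h(j, I) = -3 - 6 = -9)
F = 126 (F = 7*((6 + 3)*2) = 7*(9*2) = 7*18 = 126)
a(Y) = 1
R = 65658
V = 81 (V = -9*(-9) = 81)
R + a(K(F, 10))/V = 65658 + 1/81 = 5318299/81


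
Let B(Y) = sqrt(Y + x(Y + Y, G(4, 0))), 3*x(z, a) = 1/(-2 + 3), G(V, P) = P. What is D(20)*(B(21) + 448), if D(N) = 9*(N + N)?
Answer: 161280 + 960*sqrt(3) ≈ 1.6294e+5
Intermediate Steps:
x(z, a) = 1/3 (x(z, a) = 1/(3*(-2 + 3)) = (1/3)/1 = (1/3)*1 = 1/3)
D(N) = 18*N (D(N) = 9*(2*N) = 18*N)
B(Y) = sqrt(1/3 + Y) (B(Y) = sqrt(Y + 1/3) = sqrt(1/3 + Y))
D(20)*(B(21) + 448) = (18*20)*(sqrt(3 + 9*21)/3 + 448) = 360*(sqrt(3 + 189)/3 + 448) = 360*(sqrt(192)/3 + 448) = 360*((8*sqrt(3))/3 + 448) = 360*(8*sqrt(3)/3 + 448) = 360*(448 + 8*sqrt(3)/3) = 161280 + 960*sqrt(3)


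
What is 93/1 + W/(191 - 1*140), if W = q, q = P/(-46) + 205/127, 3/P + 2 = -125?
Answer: 27718039/297942 ≈ 93.032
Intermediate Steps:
P = -3/127 (P = 3/(-2 - 125) = 3/(-127) = 3*(-1/127) = -3/127 ≈ -0.023622)
q = 9433/5842 (q = -3/127/(-46) + 205/127 = -3/127*(-1/46) + 205*(1/127) = 3/5842 + 205/127 = 9433/5842 ≈ 1.6147)
W = 9433/5842 ≈ 1.6147
93/1 + W/(191 - 1*140) = 93/1 + 9433/(5842*(191 - 1*140)) = 93*1 + 9433/(5842*(191 - 140)) = 93 + (9433/5842)/51 = 93 + (9433/5842)*(1/51) = 93 + 9433/297942 = 27718039/297942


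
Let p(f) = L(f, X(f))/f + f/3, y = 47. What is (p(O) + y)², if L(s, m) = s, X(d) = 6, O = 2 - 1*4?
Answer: 20164/9 ≈ 2240.4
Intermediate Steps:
O = -2 (O = 2 - 4 = -2)
p(f) = 1 + f/3 (p(f) = f/f + f/3 = 1 + f*(⅓) = 1 + f/3)
(p(O) + y)² = ((1 + (⅓)*(-2)) + 47)² = ((1 - ⅔) + 47)² = (⅓ + 47)² = (142/3)² = 20164/9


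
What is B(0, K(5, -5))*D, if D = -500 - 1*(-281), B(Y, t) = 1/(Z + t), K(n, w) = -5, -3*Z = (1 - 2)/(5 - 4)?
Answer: 657/14 ≈ 46.929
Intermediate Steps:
Z = ⅓ (Z = -(1 - 2)/(3*(5 - 4)) = -(-1)/(3*1) = -(-1)/3 = -⅓*(-1) = ⅓ ≈ 0.33333)
B(Y, t) = 1/(⅓ + t)
D = -219 (D = -500 + 281 = -219)
B(0, K(5, -5))*D = (3/(1 + 3*(-5)))*(-219) = (3/(1 - 15))*(-219) = (3/(-14))*(-219) = (3*(-1/14))*(-219) = -3/14*(-219) = 657/14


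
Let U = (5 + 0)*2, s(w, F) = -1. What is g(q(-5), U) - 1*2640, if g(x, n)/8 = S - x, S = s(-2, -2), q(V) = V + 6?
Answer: -2656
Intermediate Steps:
q(V) = 6 + V
S = -1
U = 10 (U = 5*2 = 10)
g(x, n) = -8 - 8*x (g(x, n) = 8*(-1 - x) = -8 - 8*x)
g(q(-5), U) - 1*2640 = (-8 - 8*(6 - 5)) - 1*2640 = (-8 - 8*1) - 2640 = (-8 - 8) - 2640 = -16 - 2640 = -2656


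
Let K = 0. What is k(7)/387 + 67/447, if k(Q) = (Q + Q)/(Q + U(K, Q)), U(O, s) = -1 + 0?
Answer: 26972/172989 ≈ 0.15592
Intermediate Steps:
U(O, s) = -1
k(Q) = 2*Q/(-1 + Q) (k(Q) = (Q + Q)/(Q - 1) = (2*Q)/(-1 + Q) = 2*Q/(-1 + Q))
k(7)/387 + 67/447 = (2*7/(-1 + 7))/387 + 67/447 = (2*7/6)*(1/387) + 67*(1/447) = (2*7*(⅙))*(1/387) + 67/447 = (7/3)*(1/387) + 67/447 = 7/1161 + 67/447 = 26972/172989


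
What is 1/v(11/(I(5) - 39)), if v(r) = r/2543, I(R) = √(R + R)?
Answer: -99177/11 + 2543*√10/11 ≈ -8285.0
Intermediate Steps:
I(R) = √2*√R (I(R) = √(2*R) = √2*√R)
v(r) = r/2543 (v(r) = r*(1/2543) = r/2543)
1/v(11/(I(5) - 39)) = 1/((11/(√2*√5 - 39))/2543) = 1/((11/(√10 - 39))/2543) = 1/((11/(-39 + √10))/2543) = 1/(11/(2543*(-39 + √10))) = -99177/11 + 2543*√10/11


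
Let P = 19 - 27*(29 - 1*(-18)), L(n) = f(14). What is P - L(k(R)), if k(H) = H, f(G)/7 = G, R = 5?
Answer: -1348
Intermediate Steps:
f(G) = 7*G
L(n) = 98 (L(n) = 7*14 = 98)
P = -1250 (P = 19 - 27*(29 + 18) = 19 - 27*47 = 19 - 1269 = -1250)
P - L(k(R)) = -1250 - 1*98 = -1250 - 98 = -1348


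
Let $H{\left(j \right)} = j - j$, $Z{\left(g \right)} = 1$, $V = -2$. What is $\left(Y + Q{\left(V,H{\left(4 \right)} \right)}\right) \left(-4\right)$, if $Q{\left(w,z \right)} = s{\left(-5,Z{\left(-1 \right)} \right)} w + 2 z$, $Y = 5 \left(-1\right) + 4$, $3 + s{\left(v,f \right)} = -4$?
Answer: $-52$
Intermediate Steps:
$s{\left(v,f \right)} = -7$ ($s{\left(v,f \right)} = -3 - 4 = -7$)
$H{\left(j \right)} = 0$
$Y = -1$ ($Y = -5 + 4 = -1$)
$Q{\left(w,z \right)} = - 7 w + 2 z$
$\left(Y + Q{\left(V,H{\left(4 \right)} \right)}\right) \left(-4\right) = \left(-1 + \left(\left(-7\right) \left(-2\right) + 2 \cdot 0\right)\right) \left(-4\right) = \left(-1 + \left(14 + 0\right)\right) \left(-4\right) = \left(-1 + 14\right) \left(-4\right) = 13 \left(-4\right) = -52$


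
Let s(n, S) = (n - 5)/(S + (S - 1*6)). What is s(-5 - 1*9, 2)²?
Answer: 361/4 ≈ 90.250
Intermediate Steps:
s(n, S) = (-5 + n)/(-6 + 2*S) (s(n, S) = (-5 + n)/(S + (S - 6)) = (-5 + n)/(S + (-6 + S)) = (-5 + n)/(-6 + 2*S))
s(-5 - 1*9, 2)² = ((-5 + (-5 - 1*9))/(2*(-3 + 2)))² = ((½)*(-5 + (-5 - 9))/(-1))² = ((½)*(-1)*(-5 - 14))² = ((½)*(-1)*(-19))² = (19/2)² = 361/4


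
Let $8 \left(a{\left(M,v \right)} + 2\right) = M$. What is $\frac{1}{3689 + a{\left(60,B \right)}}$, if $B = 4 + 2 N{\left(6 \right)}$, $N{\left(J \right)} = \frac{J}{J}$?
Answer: $\frac{2}{7389} \approx 0.00027067$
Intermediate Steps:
$N{\left(J \right)} = 1$
$B = 6$ ($B = 4 + 2 \cdot 1 = 4 + 2 = 6$)
$a{\left(M,v \right)} = -2 + \frac{M}{8}$
$\frac{1}{3689 + a{\left(60,B \right)}} = \frac{1}{3689 + \left(-2 + \frac{1}{8} \cdot 60\right)} = \frac{1}{3689 + \left(-2 + \frac{15}{2}\right)} = \frac{1}{3689 + \frac{11}{2}} = \frac{1}{\frac{7389}{2}} = \frac{2}{7389}$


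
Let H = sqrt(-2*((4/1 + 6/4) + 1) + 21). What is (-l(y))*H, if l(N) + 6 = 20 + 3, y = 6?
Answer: -34*sqrt(2) ≈ -48.083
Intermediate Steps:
l(N) = 17 (l(N) = -6 + (20 + 3) = -6 + 23 = 17)
H = 2*sqrt(2) (H = sqrt(-2*((4*1 + 6*(1/4)) + 1) + 21) = sqrt(-2*((4 + 3/2) + 1) + 21) = sqrt(-2*(11/2 + 1) + 21) = sqrt(-2*13/2 + 21) = sqrt(-13 + 21) = sqrt(8) = 2*sqrt(2) ≈ 2.8284)
(-l(y))*H = (-1*17)*(2*sqrt(2)) = -34*sqrt(2)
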